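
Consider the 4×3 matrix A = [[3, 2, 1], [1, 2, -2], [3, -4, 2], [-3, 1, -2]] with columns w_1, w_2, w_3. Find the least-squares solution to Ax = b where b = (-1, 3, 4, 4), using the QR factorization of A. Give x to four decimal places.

e_1 = w_1/‖w_1‖ = (3, 1, 3, -3)/5.2915 = (0.5669, 0.1890, 0.5669, -0.5669).
r_{12} = e_1·w_2 = -1.3229.
u_2 = w_2 + 1.3229·e_1 = (2.7500, 2.2500, -3.2500, 0.2500).
‖u_2‖ = 4.8218, so e_2 = (0.5703, 0.4666, -0.6740, 0.0518).
r_{13} = e_1·w_3 = 2.4568; r_{23} = e_2·w_3 = -1.8147.
u_3 = w_3 − 2.4568·e_1 + 1.8147·e_2 = (0.6421, -1.6175, -0.6160, -0.5131).
‖u_3‖ = 1.9161, so e_3 = (0.3351, -0.8442, -0.3215, -0.2678).
Qᵀb = (0.0000, -1.6591, -5.2247).
Back-substitute: x_3 = -5.2247/1.9161 = -2.7268.
x_2 = (-1.6591 + 1.8147·(-2.7268))/4.8218 = -1.3703.
x_1 = (0.0000 + 1.3229·(-1.3703) − 2.4568·(-2.7268))/5.2915 = 0.9234.

x = (0.9234, -1.3703, -2.7268)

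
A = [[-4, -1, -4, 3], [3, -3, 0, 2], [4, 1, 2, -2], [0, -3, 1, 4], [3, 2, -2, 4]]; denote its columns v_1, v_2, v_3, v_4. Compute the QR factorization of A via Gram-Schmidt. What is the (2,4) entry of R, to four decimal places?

v_1 = (-4, 3, 4, 0, 3); ‖v_1‖ = 7.0711, so q_1 = (-0.5657, 0.4243, 0.5657, 0.0000, 0.4243).
q_1·v_2 = (-0.5657)·(-1) + 0.4243·(-3) + 0.5657·1 + 0.0000·(-3) + 0.4243·2 = 0.7071.
u_2 = v_2 − 0.7071·q_1 = (-0.6000, -3.3000, 0.6000, -3.0000, 1.7000).
‖u_2‖ = 4.8477, so q_2 = (-0.1238, -0.6807, 0.1238, -0.6189, 0.3507).
r_{24} = q_2·v_4 = -3.0530.

r_{24} = -3.0530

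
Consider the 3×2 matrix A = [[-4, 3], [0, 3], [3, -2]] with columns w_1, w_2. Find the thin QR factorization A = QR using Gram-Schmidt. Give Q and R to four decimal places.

Q = [[-0.8000, 0.0399], [0.0000, 0.9978], [0.6000, 0.0532]], R = [[5.0000, -3.6000], [0.0000, 3.0067]]

w_1 = (-4, 0, 3); ‖w_1‖ = 5.0000, so e_1 = (-0.8000, 0.0000, 0.6000).
e_1·w_2 = (-0.8000)·3 + 0.0000·3 + 0.6000·(-2) = -3.6000.
u_2 = w_2 + 3.6000·e_1 = (0.1200, 3.0000, 0.1600).
‖u_2‖ = 3.0067, so e_2 = (0.0399, 0.9978, 0.0532).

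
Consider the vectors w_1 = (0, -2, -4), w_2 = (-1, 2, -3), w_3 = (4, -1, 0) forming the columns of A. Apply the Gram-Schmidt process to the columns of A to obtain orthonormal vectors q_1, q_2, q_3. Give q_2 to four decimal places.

w_1 = (0, -2, -4); ‖w_1‖ = 4.4721, so q_1 = (0.0000, -0.4472, -0.8944).
q_1·w_2 = 0.0000·(-1) + (-0.4472)·2 + (-0.8944)·(-3) = 1.7889.
u_2 = w_2 − 1.7889·q_1 = (-1.0000, 2.8000, -1.4000).
‖u_2‖ = 3.2863, so q_2 = (-0.3043, 0.8520, -0.4260).

q_2 = (-0.3043, 0.8520, -0.4260)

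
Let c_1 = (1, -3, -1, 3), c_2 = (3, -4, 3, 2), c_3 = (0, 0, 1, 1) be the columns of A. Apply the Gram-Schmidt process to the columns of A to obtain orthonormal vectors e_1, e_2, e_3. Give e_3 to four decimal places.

e_1 = c_1/‖c_1‖ = (1, -3, -1, 3)/4.4721 = (0.2236, -0.6708, -0.2236, 0.6708).
r_{12} = e_1·c_2 = 4.0249.
u_2 = c_2 − 4.0249·e_1 = (2.1000, -1.3000, 3.9000, -0.7000).
‖u_2‖ = 4.6690, so e_2 = (0.4498, -0.2784, 0.8353, -0.1499).
r_{13} = e_1·c_3 = 0.4472; r_{23} = e_2·c_3 = 0.6854.
u_3 = c_3 − 0.4472·e_1 − 0.6854·e_2 = (-0.4083, 0.4908, 0.5275, 0.8028).
‖u_3‖ = 1.1534, so e_3 = (-0.3540, 0.4256, 0.4574, 0.6960).

e_3 = (-0.3540, 0.4256, 0.4574, 0.6960)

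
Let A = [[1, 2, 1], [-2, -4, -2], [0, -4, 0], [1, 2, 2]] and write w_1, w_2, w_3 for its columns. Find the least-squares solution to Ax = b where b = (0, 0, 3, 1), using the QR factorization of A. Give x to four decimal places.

x = (0.5000, -0.7500, 1.0000)

w_1 = (1, -2, 0, 1); ‖w_1‖ = 2.4495, so e_1 = (0.4082, -0.8165, 0.0000, 0.4082).
e_1·w_2 = 0.4082·2 + (-0.8165)·(-4) + 0.0000·(-4) + 0.4082·2 = 4.8990.
u_2 = w_2 − 4.8990·e_1 = (0.0000, 0.0000, -4.0000, 0.0000).
‖u_2‖ = 4.0000, so e_2 = (0.0000, 0.0000, -1.0000, 0.0000).
e_1·w_3 = 0.4082·1 + (-0.8165)·(-2) + 0.0000·0 + 0.4082·2 = 2.8577; e_2·w_3 = (0.0000)·1 + 0.0000·(-2) + (-1.0000)·0 + (0.0000)·2 = 0.0000.
u_3 = w_3 − 2.8577·e_1 + 0.0000·e_2 = (-0.1667, 0.3333, 0.0000, 0.8333).
‖u_3‖ = 0.9129, so e_3 = (-0.1826, 0.3651, 0.0000, 0.9129).
Qᵀb = (0.4082, -3.0000, 0.9129).
Back-substitute: x_3 = 0.9129/0.9129 = 1.0000.
x_2 = (-3.0000 + 0.0000·1.0000)/4.0000 = -0.7500.
x_1 = (0.4082 − 4.8990·(-0.7500) − 2.8577·1.0000)/2.4495 = 0.5000.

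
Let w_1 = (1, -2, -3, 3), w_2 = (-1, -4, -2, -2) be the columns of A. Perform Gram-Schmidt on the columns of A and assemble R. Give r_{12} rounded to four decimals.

e_1 = w_1/‖w_1‖ = (1, -2, -3, 3)/4.7958 = (0.2085, -0.4170, -0.6255, 0.6255).
r_{12} = e_1·w_2 = 1.4596.

r_{12} = 1.4596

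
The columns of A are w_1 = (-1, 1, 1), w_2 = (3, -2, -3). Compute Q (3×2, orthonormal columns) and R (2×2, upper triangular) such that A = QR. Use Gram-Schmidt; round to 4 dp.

Q = [[-0.5774, 0.4082], [0.5774, 0.8165], [0.5774, -0.4082]], R = [[1.7321, -4.6188], [0.0000, 0.8165]]

w_1 = (-1, 1, 1); ‖w_1‖ = 1.7321, so e_1 = (-0.5774, 0.5774, 0.5774).
e_1·w_2 = (-0.5774)·3 + 0.5774·(-2) + 0.5774·(-3) = -4.6188.
u_2 = w_2 + 4.6188·e_1 = (0.3333, 0.6667, -0.3333).
‖u_2‖ = 0.8165, so e_2 = (0.4082, 0.8165, -0.4082).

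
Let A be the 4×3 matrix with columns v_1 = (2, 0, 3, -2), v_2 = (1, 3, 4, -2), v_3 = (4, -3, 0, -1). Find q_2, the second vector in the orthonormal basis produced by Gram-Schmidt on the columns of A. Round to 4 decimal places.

q_2 = (-0.3379, 0.9070, 0.2490, 0.0356)

v_1 = (2, 0, 3, -2); ‖v_1‖ = 4.1231, so q_1 = (0.4851, 0.0000, 0.7276, -0.4851).
q_1·v_2 = 0.4851·1 + 0.0000·3 + 0.7276·4 + (-0.4851)·(-2) = 4.3656.
u_2 = v_2 − 4.3656·q_1 = (-1.1176, 3.0000, 0.8235, 0.1176).
‖u_2‖ = 3.3077, so q_2 = (-0.3379, 0.9070, 0.2490, 0.0356).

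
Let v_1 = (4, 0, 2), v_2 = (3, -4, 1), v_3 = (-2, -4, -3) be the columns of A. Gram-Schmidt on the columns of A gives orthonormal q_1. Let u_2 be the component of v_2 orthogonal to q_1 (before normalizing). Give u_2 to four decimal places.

q_1 = v_1/‖v_1‖ = (4, 0, 2)/4.4721 = (0.8944, 0.0000, 0.4472).
r_{12} = q_1·v_2 = 3.1305.
u_2 = v_2 − 3.1305·q_1 = (0.2000, -4.0000, -0.4000).

u_2 = (0.2000, -4.0000, -0.4000)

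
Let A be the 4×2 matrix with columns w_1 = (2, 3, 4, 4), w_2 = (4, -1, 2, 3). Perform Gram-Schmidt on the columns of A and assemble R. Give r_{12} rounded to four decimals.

w_1 = (2, 3, 4, 4); ‖w_1‖ = 6.7082, so q_1 = (0.2981, 0.4472, 0.5963, 0.5963).
r_{12} = q_1·w_2 = 3.7268.

r_{12} = 3.7268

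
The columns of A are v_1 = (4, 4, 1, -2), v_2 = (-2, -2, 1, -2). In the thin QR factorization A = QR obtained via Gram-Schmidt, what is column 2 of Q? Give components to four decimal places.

e_1 = v_1/‖v_1‖ = (4, 4, 1, -2)/6.0828 = (0.6576, 0.6576, 0.1644, -0.3288).
r_{12} = e_1·v_2 = -1.8084.
u_2 = v_2 + 1.8084·e_1 = (-0.8108, -0.8108, 1.2973, -2.5946).
‖u_2‖ = 3.1193, so e_2 = (-0.2599, -0.2599, 0.4159, -0.8318).

e_2 = (-0.2599, -0.2599, 0.4159, -0.8318)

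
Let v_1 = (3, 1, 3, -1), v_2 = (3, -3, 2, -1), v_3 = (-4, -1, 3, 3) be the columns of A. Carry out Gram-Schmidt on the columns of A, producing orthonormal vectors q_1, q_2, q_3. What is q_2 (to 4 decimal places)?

q_2 = (0.2753, -0.9569, 0.0131, -0.0918)

v_1 = (3, 1, 3, -1); ‖v_1‖ = 4.4721, so q_1 = (0.6708, 0.2236, 0.6708, -0.2236).
q_1·v_2 = 0.6708·3 + 0.2236·(-3) + 0.6708·2 + (-0.2236)·(-1) = 2.9069.
u_2 = v_2 − 2.9069·q_1 = (1.0500, -3.6500, 0.0500, -0.3500).
‖u_2‖ = 3.8144, so q_2 = (0.2753, -0.9569, 0.0131, -0.0918).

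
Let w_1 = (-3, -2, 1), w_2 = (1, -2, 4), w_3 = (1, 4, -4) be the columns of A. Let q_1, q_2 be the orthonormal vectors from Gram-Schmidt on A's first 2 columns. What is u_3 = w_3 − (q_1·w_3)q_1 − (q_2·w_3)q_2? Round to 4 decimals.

u_3 = (-0.3123, 0.6766, 0.4164)

q_1 = w_1/‖w_1‖ = (-3, -2, 1)/3.7417 = (-0.8018, -0.5345, 0.2673).
r_{12} = q_1·w_2 = 1.3363.
u_2 = w_2 − 1.3363·q_1 = (2.0714, -1.2857, 3.6429).
‖u_2‖ = 4.3834, so q_2 = (0.4726, -0.2933, 0.8311).
r_{13} = q_1·w_3 = -4.0089; r_{23} = q_2·w_3 = -4.0249.
u_3 = w_3 + 4.0089·q_1 + 4.0249·q_2 = (-0.3123, 0.6766, 0.4164).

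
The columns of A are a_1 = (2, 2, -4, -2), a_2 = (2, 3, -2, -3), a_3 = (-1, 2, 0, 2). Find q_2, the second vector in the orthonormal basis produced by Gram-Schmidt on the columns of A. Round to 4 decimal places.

q_2 = (0.1226, 0.5518, 0.6131, -0.5518)

q_1 = a_1/‖a_1‖ = (2, 2, -4, -2)/5.2915 = (0.3780, 0.3780, -0.7559, -0.3780).
r_{12} = q_1·a_2 = 4.5356.
u_2 = a_2 − 4.5356·q_1 = (0.2857, 1.2857, 1.4286, -1.2857).
‖u_2‖ = 2.3299, so q_2 = (0.1226, 0.5518, 0.6131, -0.5518).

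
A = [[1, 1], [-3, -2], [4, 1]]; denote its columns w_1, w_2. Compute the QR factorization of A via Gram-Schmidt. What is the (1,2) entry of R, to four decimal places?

e_1 = w_1/‖w_1‖ = (1, -3, 4)/5.0990 = (0.1961, -0.5883, 0.7845).
r_{12} = e_1·w_2 = 2.1573.

r_{12} = 2.1573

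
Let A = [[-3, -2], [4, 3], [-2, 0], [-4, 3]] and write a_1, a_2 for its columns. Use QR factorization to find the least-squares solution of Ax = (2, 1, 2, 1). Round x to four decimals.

a_1 = (-3, 4, -2, -4); ‖a_1‖ = 6.7082, so q_1 = (-0.4472, 0.5963, -0.2981, -0.5963).
q_1·a_2 = (-0.4472)·(-2) + 0.5963·3 + (-0.2981)·0 + (-0.5963)·3 = 0.8944.
u_2 = a_2 − 0.8944·q_1 = (-1.6000, 2.4667, 0.2667, 3.5333).
‖u_2‖ = 4.6043, so q_2 = (-0.3475, 0.5357, 0.0579, 0.7674).
Qᵀb = (-1.4907, 0.7240).
Back-substitute: x_2 = 0.7240/4.6043 = 0.1572.
x_1 = (-1.4907 − 0.8944·0.1572)/6.7082 = -0.2432.

x = (-0.2432, 0.1572)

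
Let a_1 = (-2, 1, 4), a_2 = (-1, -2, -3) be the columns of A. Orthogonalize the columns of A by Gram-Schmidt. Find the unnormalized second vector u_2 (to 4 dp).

a_1 = (-2, 1, 4); ‖a_1‖ = 4.5826, so e_1 = (-0.4364, 0.2182, 0.8729).
e_1·a_2 = (-0.4364)·(-1) + 0.2182·(-2) + 0.8729·(-3) = -2.6186.
u_2 = a_2 + 2.6186·e_1 = (-2.1429, -1.4286, -0.7143).

u_2 = (-2.1429, -1.4286, -0.7143)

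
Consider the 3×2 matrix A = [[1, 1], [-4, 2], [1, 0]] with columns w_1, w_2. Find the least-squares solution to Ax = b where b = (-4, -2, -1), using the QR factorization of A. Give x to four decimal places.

x = (-1.0000, -3.0000)

w_1 = (1, -4, 1); ‖w_1‖ = 4.2426, so e_1 = (0.2357, -0.9428, 0.2357).
e_1·w_2 = 0.2357·1 + (-0.9428)·2 + 0.2357·0 = -1.6499.
u_2 = w_2 + 1.6499·e_1 = (1.3889, 0.4444, 0.3889).
‖u_2‖ = 1.5092, so e_2 = (0.9203, 0.2945, 0.2577).
Qᵀb = (0.7071, -4.5277).
Back-substitute: x_2 = -4.5277/1.5092 = -3.0000.
x_1 = (0.7071 + 1.6499·(-3.0000))/4.2426 = -1.0000.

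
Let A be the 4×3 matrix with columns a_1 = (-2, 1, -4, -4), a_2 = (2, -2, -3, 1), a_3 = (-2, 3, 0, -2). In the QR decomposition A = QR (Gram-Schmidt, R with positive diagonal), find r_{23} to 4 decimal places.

r_{23} = -3.0286

a_1 = (-2, 1, -4, -4); ‖a_1‖ = 6.0828, so q_1 = (-0.3288, 0.1644, -0.6576, -0.6576).
q_1·a_2 = (-0.3288)·2 + 0.1644·(-2) + (-0.6576)·(-3) + (-0.6576)·1 = 0.3288.
u_2 = a_2 − 0.3288·q_1 = (2.1081, -2.0541, -2.7838, 1.2162).
‖u_2‖ = 4.2299, so q_2 = (0.4984, -0.4856, -0.6581, 0.2875).
r_{23} = q_2·a_3 = -3.0286.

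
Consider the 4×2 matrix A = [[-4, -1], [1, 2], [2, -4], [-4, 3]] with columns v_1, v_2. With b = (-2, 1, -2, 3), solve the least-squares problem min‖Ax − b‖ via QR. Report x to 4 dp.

v_1 = (-4, 1, 2, -4); ‖v_1‖ = 6.0828, so q_1 = (-0.6576, 0.1644, 0.3288, -0.6576).
q_1·v_2 = (-0.6576)·(-1) + 0.1644·2 + 0.3288·(-4) + (-0.6576)·3 = -2.3016.
u_2 = v_2 + 2.3016·q_1 = (-2.5135, 2.3784, -3.2432, 1.4865).
‖u_2‖ = 4.9702, so q_2 = (-0.5057, 0.4785, -0.6525, 0.2991).
Qᵀb = (-1.1508, 3.6923).
Back-substitute: x_2 = 3.6923/4.9702 = 0.7429.
x_1 = (-1.1508 + 2.3016·0.7429)/6.0828 = 0.0919.

x = (0.0919, 0.7429)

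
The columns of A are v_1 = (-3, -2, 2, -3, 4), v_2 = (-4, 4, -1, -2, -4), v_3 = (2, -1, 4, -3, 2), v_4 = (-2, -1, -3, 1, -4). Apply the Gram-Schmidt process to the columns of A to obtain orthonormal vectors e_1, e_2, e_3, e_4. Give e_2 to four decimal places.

e_2 = (-0.6372, 0.5044, -0.0863, -0.3584, -0.4513)

v_1 = (-3, -2, 2, -3, 4); ‖v_1‖ = 6.4807, so e_1 = (-0.4629, -0.3086, 0.3086, -0.4629, 0.6172).
e_1·v_2 = (-0.4629)·(-4) + (-0.3086)·4 + 0.3086·(-1) + (-0.4629)·(-2) + 0.6172·(-4) = -1.2344.
u_2 = v_2 + 1.2344·e_1 = (-4.5714, 3.6190, -0.6190, -2.5714, -3.2381).
‖u_2‖ = 7.1747, so e_2 = (-0.6372, 0.5044, -0.0863, -0.3584, -0.4513).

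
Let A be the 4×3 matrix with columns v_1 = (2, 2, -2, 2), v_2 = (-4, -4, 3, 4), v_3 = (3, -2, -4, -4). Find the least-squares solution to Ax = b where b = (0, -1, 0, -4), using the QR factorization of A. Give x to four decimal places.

v_1 = (2, 2, -2, 2); ‖v_1‖ = 4.0000, so q_1 = (0.5000, 0.5000, -0.5000, 0.5000).
q_1·v_2 = 0.5000·(-4) + 0.5000·(-4) + (-0.5000)·3 + 0.5000·4 = -3.5000.
u_2 = v_2 + 3.5000·q_1 = (-2.2500, -2.2500, 1.2500, 5.7500).
‖u_2‖ = 6.6895, so q_2 = (-0.3363, -0.3363, 0.1869, 0.8596).
q_1·v_3 = 0.5000·3 + 0.5000·(-2) + (-0.5000)·(-4) + 0.5000·(-4) = 0.5000; q_2·v_3 = (-0.3363)·3 + (-0.3363)·(-2) + 0.1869·(-4) + 0.8596·(-4) = -4.5220.
u_3 = v_3 − 0.5000·q_1 + 4.5220·q_2 = (1.2291, -3.7709, -2.9050, -0.3631).
‖u_3‖ = 4.9297, so q_3 = (0.2493, -0.7649, -0.5893, -0.0737).
Qᵀb = (-2.5000, -3.1019, 1.0596).
Back-substitute: x_3 = 1.0596/4.9297 = 0.2149.
x_2 = (-3.1019 + 4.5220·0.2149)/6.6895 = -0.3184.
x_1 = (-2.5000 + 3.5000·(-0.3184) − 0.5000·0.2149)/4.0000 = -0.9305.

x = (-0.9305, -0.3184, 0.2149)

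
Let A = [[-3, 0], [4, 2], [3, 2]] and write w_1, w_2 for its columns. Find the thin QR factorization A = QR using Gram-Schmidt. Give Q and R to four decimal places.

w_1 = (-3, 4, 3); ‖w_1‖ = 5.8310, so e_1 = (-0.5145, 0.6860, 0.5145).
e_1·w_2 = (-0.5145)·0 + 0.6860·2 + 0.5145·2 = 2.4010.
u_2 = w_2 − 2.4010·e_1 = (1.2353, 0.3529, 0.7647).
‖u_2‖ = 1.4951, so e_2 = (0.8262, 0.2361, 0.5115).

Q = [[-0.5145, 0.8262], [0.6860, 0.2361], [0.5145, 0.5115]], R = [[5.8310, 2.4010], [0.0000, 1.4951]]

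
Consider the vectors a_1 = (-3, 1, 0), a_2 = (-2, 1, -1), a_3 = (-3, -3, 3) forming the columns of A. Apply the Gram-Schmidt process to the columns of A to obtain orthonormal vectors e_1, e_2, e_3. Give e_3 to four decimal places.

e_3 = (-0.3015, -0.9045, -0.3015)

e_1 = a_1/‖a_1‖ = (-3, 1, 0)/3.1623 = (-0.9487, 0.3162, 0.0000).
r_{12} = e_1·a_2 = 2.2136.
u_2 = a_2 − 2.2136·e_1 = (0.1000, 0.3000, -1.0000).
‖u_2‖ = 1.0488, so e_2 = (0.0953, 0.2860, -0.9535).
r_{13} = e_1·a_3 = 1.8974; r_{23} = e_2·a_3 = -4.0045.
u_3 = a_3 − 1.8974·e_1 + 4.0045·e_2 = (-0.8182, -2.4545, -0.8182).
‖u_3‖ = 2.7136, so e_3 = (-0.3015, -0.9045, -0.3015).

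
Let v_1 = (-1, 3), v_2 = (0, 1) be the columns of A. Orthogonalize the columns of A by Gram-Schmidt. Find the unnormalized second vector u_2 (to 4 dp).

u_2 = (0.3000, 0.1000)

v_1 = (-1, 3); ‖v_1‖ = 3.1623, so q_1 = (-0.3162, 0.9487).
q_1·v_2 = (-0.3162)·0 + 0.9487·1 = 0.9487.
u_2 = v_2 − 0.9487·q_1 = (0.3000, 0.1000).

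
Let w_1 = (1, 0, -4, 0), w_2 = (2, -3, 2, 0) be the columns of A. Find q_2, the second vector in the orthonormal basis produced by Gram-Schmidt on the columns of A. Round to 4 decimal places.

q_1 = w_1/‖w_1‖ = (1, 0, -4, 0)/4.1231 = (0.2425, 0.0000, -0.9701, 0.0000).
r_{12} = q_1·w_2 = -1.4552.
u_2 = w_2 + 1.4552·q_1 = (2.3529, -3.0000, 0.5882, 0.0000).
‖u_2‖ = 3.8578, so q_2 = (0.6099, -0.7777, 0.1525, 0.0000).

q_2 = (0.6099, -0.7777, 0.1525, 0.0000)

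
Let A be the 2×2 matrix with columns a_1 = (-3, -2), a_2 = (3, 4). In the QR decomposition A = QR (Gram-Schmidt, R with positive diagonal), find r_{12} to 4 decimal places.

r_{12} = -4.7150

e_1 = a_1/‖a_1‖ = (-3, -2)/3.6056 = (-0.8321, -0.5547).
r_{12} = e_1·a_2 = -4.7150.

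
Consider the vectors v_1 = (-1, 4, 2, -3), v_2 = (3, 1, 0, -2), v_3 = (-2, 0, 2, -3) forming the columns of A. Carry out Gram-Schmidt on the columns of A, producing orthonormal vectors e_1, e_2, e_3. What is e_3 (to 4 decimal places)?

v_1 = (-1, 4, 2, -3); ‖v_1‖ = 5.4772, so e_1 = (-0.1826, 0.7303, 0.3651, -0.5477).
e_1·v_2 = (-0.1826)·3 + 0.7303·1 + 0.3651·0 + (-0.5477)·(-2) = 1.2780.
u_2 = v_2 − 1.2780·e_1 = (3.2333, 0.0667, -0.4667, -1.3000).
‖u_2‖ = 3.5166, so e_2 = (0.9194, 0.0190, -0.1327, -0.3697).
e_1·v_3 = (-0.1826)·(-2) + 0.7303·0 + 0.3651·2 + (-0.5477)·(-3) = 2.7386; e_2·v_3 = 0.9194·(-2) + 0.0190·0 + (-0.1327)·2 + (-0.3697)·(-3) = -0.9953.
u_3 = v_3 − 2.7386·e_1 + 0.9953·e_2 = (-0.5849, -1.9811, 0.8679, -1.8679).
‖u_3‖ = 2.9171, so e_3 = (-0.2005, -0.6791, 0.2975, -0.6403).

e_3 = (-0.2005, -0.6791, 0.2975, -0.6403)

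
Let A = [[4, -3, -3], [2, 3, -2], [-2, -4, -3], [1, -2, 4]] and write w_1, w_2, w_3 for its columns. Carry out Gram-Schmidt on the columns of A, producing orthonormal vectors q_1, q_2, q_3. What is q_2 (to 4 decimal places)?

q_1 = w_1/‖w_1‖ = (4, 2, -2, 1)/5.0000 = (0.8000, 0.4000, -0.4000, 0.2000).
r_{12} = q_1·w_2 = 0.0000.
u_2 = w_2 + 0.0000·q_1 = (-3.0000, 3.0000, -4.0000, -2.0000).
‖u_2‖ = 6.1644, so q_2 = (-0.4867, 0.4867, -0.6489, -0.3244).

q_2 = (-0.4867, 0.4867, -0.6489, -0.3244)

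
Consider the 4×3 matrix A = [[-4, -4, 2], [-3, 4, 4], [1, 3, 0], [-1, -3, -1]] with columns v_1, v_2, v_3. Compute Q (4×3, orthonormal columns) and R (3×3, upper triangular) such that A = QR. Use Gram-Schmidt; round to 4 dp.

Q = [[-0.7698, -0.3701, 0.2144], [-0.5774, 0.7512, -0.1319], [0.1925, 0.3865, -0.4133], [-0.1925, -0.3865, -0.8751]], R = [[5.1962, 1.9245, -3.6566], [0.0000, 6.8041, 2.6509], [0.0000, 0.0000, 0.7761]]

v_1 = (-4, -3, 1, -1); ‖v_1‖ = 5.1962, so q_1 = (-0.7698, -0.5774, 0.1925, -0.1925).
q_1·v_2 = (-0.7698)·(-4) + (-0.5774)·4 + 0.1925·3 + (-0.1925)·(-3) = 1.9245.
u_2 = v_2 − 1.9245·q_1 = (-2.5185, 5.1111, 2.6296, -2.6296).
‖u_2‖ = 6.8041, so q_2 = (-0.3701, 0.7512, 0.3865, -0.3865).
q_1·v_3 = (-0.7698)·2 + (-0.5774)·4 + 0.1925·0 + (-0.1925)·(-1) = -3.6566; q_2·v_3 = (-0.3701)·2 + 0.7512·4 + 0.3865·0 + (-0.3865)·(-1) = 2.6509.
u_3 = v_3 + 3.6566·q_1 − 2.6509·q_2 = (0.1664, -0.1024, -0.3208, -0.6792).
‖u_3‖ = 0.7761, so q_3 = (0.2144, -0.1319, -0.4133, -0.8751).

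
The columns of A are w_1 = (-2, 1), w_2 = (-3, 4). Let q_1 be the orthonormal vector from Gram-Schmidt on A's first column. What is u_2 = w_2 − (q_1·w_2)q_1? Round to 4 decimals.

u_2 = (1.0000, 2.0000)

w_1 = (-2, 1); ‖w_1‖ = 2.2361, so q_1 = (-0.8944, 0.4472).
q_1·w_2 = (-0.8944)·(-3) + 0.4472·4 = 4.4721.
u_2 = w_2 − 4.4721·q_1 = (1.0000, 2.0000).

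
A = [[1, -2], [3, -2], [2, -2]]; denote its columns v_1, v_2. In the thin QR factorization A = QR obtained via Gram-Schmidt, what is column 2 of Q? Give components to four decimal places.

e_2 = (-0.8729, 0.4364, -0.2182)

v_1 = (1, 3, 2); ‖v_1‖ = 3.7417, so e_1 = (0.2673, 0.8018, 0.5345).
e_1·v_2 = 0.2673·(-2) + 0.8018·(-2) + 0.5345·(-2) = -3.2071.
u_2 = v_2 + 3.2071·e_1 = (-1.1429, 0.5714, -0.2857).
‖u_2‖ = 1.3093, so e_2 = (-0.8729, 0.4364, -0.2182).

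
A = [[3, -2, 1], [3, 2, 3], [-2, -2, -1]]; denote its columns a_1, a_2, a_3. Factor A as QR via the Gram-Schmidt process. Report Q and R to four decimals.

Q = [[0.6396, -0.7581, -0.1270], [0.6396, 0.4332, 0.6350], [-0.4264, -0.4874, 0.7620]], R = [[4.6904, 0.8528, 2.9848], [0.0000, 3.3575, 1.0289], [0.0000, 0.0000, 1.0160]]

q_1 = a_1/‖a_1‖ = (3, 3, -2)/4.6904 = (0.6396, 0.6396, -0.4264).
r_{12} = q_1·a_2 = 0.8528.
u_2 = a_2 − 0.8528·q_1 = (-2.5455, 1.4545, -1.6364).
‖u_2‖ = 3.3575, so q_2 = (-0.7581, 0.4332, -0.4874).
r_{13} = q_1·a_3 = 2.9848; r_{23} = q_2·a_3 = 1.0289.
u_3 = a_3 − 2.9848·q_1 − 1.0289·q_2 = (-0.1290, 0.6452, 0.7742).
‖u_3‖ = 1.0160, so q_3 = (-0.1270, 0.6350, 0.7620).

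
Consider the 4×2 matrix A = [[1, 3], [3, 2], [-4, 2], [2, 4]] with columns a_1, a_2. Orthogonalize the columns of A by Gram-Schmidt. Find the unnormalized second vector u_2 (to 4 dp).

e_1 = a_1/‖a_1‖ = (1, 3, -4, 2)/5.4772 = (0.1826, 0.5477, -0.7303, 0.3651).
r_{12} = e_1·a_2 = 1.6432.
u_2 = a_2 − 1.6432·e_1 = (2.7000, 1.1000, 3.2000, 3.4000).

u_2 = (2.7000, 1.1000, 3.2000, 3.4000)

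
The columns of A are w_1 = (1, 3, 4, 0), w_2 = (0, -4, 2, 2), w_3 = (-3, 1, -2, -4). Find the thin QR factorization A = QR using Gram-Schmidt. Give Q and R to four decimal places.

Q = [[0.1961, 0.0318, -0.6694], [0.5883, -0.7317, -0.1776], [0.7845, 0.5408, 0.3006], [0.0000, 0.4136, -0.6558]], R = [[5.0990, -0.7845, -1.5689], [0.0000, 4.8358, -3.5632], [0.0000, 0.0000, 3.8525]]

w_1 = (1, 3, 4, 0); ‖w_1‖ = 5.0990, so q_1 = (0.1961, 0.5883, 0.7845, 0.0000).
q_1·w_2 = 0.1961·0 + 0.5883·(-4) + 0.7845·2 + 0.0000·2 = -0.7845.
u_2 = w_2 + 0.7845·q_1 = (0.1538, -3.5385, 2.6154, 2.0000).
‖u_2‖ = 4.8358, so q_2 = (0.0318, -0.7317, 0.5408, 0.4136).
q_1·w_3 = 0.1961·(-3) + 0.5883·1 + 0.7845·(-2) + 0.0000·(-4) = -1.5689; q_2·w_3 = 0.0318·(-3) + (-0.7317)·1 + 0.5408·(-2) + 0.4136·(-4) = -3.5632.
u_3 = w_3 + 1.5689·q_1 + 3.5632·q_2 = (-2.5789, -0.6842, 1.1579, -2.5263).
‖u_3‖ = 3.8525, so q_3 = (-0.6694, -0.1776, 0.3006, -0.6558).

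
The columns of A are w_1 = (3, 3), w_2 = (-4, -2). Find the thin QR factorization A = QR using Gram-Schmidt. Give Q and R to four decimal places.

Q = [[0.7071, -0.7071], [0.7071, 0.7071]], R = [[4.2426, -4.2426], [0.0000, 1.4142]]

w_1 = (3, 3); ‖w_1‖ = 4.2426, so q_1 = (0.7071, 0.7071).
q_1·w_2 = 0.7071·(-4) + 0.7071·(-2) = -4.2426.
u_2 = w_2 + 4.2426·q_1 = (-1.0000, 1.0000).
‖u_2‖ = 1.4142, so q_2 = (-0.7071, 0.7071).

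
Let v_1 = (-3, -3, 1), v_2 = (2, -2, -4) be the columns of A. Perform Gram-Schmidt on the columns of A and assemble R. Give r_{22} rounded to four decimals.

r_{22} = 4.8123

v_1 = (-3, -3, 1); ‖v_1‖ = 4.3589, so e_1 = (-0.6882, -0.6882, 0.2294).
e_1·v_2 = (-0.6882)·2 + (-0.6882)·(-2) + 0.2294·(-4) = -0.9177.
u_2 = v_2 + 0.9177·e_1 = (1.3684, -2.6316, -3.7895).
r_{22} = ‖u_2‖ = 4.8123.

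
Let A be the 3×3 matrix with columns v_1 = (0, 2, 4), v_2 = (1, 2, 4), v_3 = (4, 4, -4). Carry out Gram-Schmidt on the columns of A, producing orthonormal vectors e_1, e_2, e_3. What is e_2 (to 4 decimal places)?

v_1 = (0, 2, 4); ‖v_1‖ = 4.4721, so e_1 = (0.0000, 0.4472, 0.8944).
e_1·v_2 = 0.0000·1 + 0.4472·2 + 0.8944·4 = 4.4721.
u_2 = v_2 − 4.4721·e_1 = (1.0000, 0.0000, 0.0000).
‖u_2‖ = 1.0000, so e_2 = (1.0000, 0.0000, 0.0000).

e_2 = (1.0000, 0.0000, 0.0000)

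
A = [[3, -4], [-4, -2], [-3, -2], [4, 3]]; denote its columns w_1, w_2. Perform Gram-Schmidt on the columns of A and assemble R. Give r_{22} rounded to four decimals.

r_{22} = 5.3926

w_1 = (3, -4, -3, 4); ‖w_1‖ = 7.0711, so q_1 = (0.4243, -0.5657, -0.4243, 0.5657).
q_1·w_2 = 0.4243·(-4) + (-0.5657)·(-2) + (-0.4243)·(-2) + 0.5657·3 = 1.9799.
u_2 = w_2 − 1.9799·q_1 = (-4.8400, -0.8800, -1.1600, 1.8800).
r_{22} = ‖u_2‖ = 5.3926.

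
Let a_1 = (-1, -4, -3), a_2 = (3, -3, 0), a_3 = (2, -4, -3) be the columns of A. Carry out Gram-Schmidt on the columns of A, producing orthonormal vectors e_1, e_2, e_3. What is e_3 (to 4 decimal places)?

e_1 = a_1/‖a_1‖ = (-1, -4, -3)/5.0990 = (-0.1961, -0.7845, -0.5883).
r_{12} = e_1·a_2 = 1.7650.
u_2 = a_2 − 1.7650·e_1 = (3.3462, -1.6154, 1.0385).
‖u_2‖ = 3.8581, so e_2 = (0.8673, -0.4187, 0.2692).
r_{13} = e_1·a_3 = 4.5107; r_{23} = e_2·a_3 = 2.6019.
u_3 = a_3 − 4.5107·e_1 − 2.6019·e_2 = (0.6279, 0.6279, -1.0465).
‖u_3‖ = 1.3725, so e_3 = (0.4575, 0.4575, -0.7625).

e_3 = (0.4575, 0.4575, -0.7625)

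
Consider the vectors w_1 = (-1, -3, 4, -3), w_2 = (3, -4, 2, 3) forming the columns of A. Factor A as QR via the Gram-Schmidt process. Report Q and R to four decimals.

Q = [[-0.1690, 0.5368], [-0.5071, -0.5511], [0.6761, 0.1805], [-0.5071, 0.6128]], R = [[5.9161, 1.3522], [0.0000, 6.0143]]

e_1 = w_1/‖w_1‖ = (-1, -3, 4, -3)/5.9161 = (-0.1690, -0.5071, 0.6761, -0.5071).
r_{12} = e_1·w_2 = 1.3522.
u_2 = w_2 − 1.3522·e_1 = (3.2286, -3.3143, 1.0857, 3.6857).
‖u_2‖ = 6.0143, so e_2 = (0.5368, -0.5511, 0.1805, 0.6128).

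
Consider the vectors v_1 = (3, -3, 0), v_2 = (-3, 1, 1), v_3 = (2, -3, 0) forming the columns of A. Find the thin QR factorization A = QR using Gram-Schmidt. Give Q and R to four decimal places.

e_1 = v_1/‖v_1‖ = (3, -3, 0)/4.2426 = (0.7071, -0.7071, 0.0000).
r_{12} = e_1·v_2 = -2.8284.
u_2 = v_2 + 2.8284·e_1 = (-1.0000, -1.0000, 1.0000).
‖u_2‖ = 1.7321, so e_2 = (-0.5774, -0.5774, 0.5774).
r_{13} = e_1·v_3 = 3.5355; r_{23} = e_2·v_3 = 0.5774.
u_3 = v_3 − 3.5355·e_1 − 0.5774·e_2 = (-0.1667, -0.1667, -0.3333).
‖u_3‖ = 0.4082, so e_3 = (-0.4082, -0.4082, -0.8165).

Q = [[0.7071, -0.5774, -0.4082], [-0.7071, -0.5774, -0.4082], [0.0000, 0.5774, -0.8165]], R = [[4.2426, -2.8284, 3.5355], [0.0000, 1.7321, 0.5774], [0.0000, 0.0000, 0.4082]]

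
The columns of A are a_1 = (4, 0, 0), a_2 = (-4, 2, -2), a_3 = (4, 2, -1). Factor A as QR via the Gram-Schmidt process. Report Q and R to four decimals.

Q = [[1.0000, 0.0000, 0.0000], [0.0000, 0.7071, 0.7071], [0.0000, -0.7071, 0.7071]], R = [[4.0000, -4.0000, 4.0000], [0.0000, 2.8284, 2.1213], [0.0000, 0.0000, 0.7071]]

a_1 = (4, 0, 0); ‖a_1‖ = 4.0000, so q_1 = (1.0000, 0.0000, 0.0000).
q_1·a_2 = 1.0000·(-4) + 0.0000·2 + 0.0000·(-2) = -4.0000.
u_2 = a_2 + 4.0000·q_1 = (0.0000, 2.0000, -2.0000).
‖u_2‖ = 2.8284, so q_2 = (0.0000, 0.7071, -0.7071).
q_1·a_3 = 1.0000·4 + 0.0000·2 + 0.0000·(-1) = 4.0000; q_2·a_3 = 0.0000·4 + 0.7071·2 + (-0.7071)·(-1) = 2.1213.
u_3 = a_3 − 4.0000·q_1 − 2.1213·q_2 = (0.0000, 0.5000, 0.5000).
‖u_3‖ = 0.7071, so q_3 = (0.0000, 0.7071, 0.7071).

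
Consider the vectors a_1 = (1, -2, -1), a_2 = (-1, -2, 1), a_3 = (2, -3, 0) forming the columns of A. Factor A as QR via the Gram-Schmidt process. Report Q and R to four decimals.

a_1 = (1, -2, -1); ‖a_1‖ = 2.4495, so q_1 = (0.4082, -0.8165, -0.4082).
q_1·a_2 = 0.4082·(-1) + (-0.8165)·(-2) + (-0.4082)·1 = 0.8165.
u_2 = a_2 − 0.8165·q_1 = (-1.3333, -1.3333, 1.3333).
‖u_2‖ = 2.3094, so q_2 = (-0.5774, -0.5774, 0.5774).
q_1·a_3 = 0.4082·2 + (-0.8165)·(-3) + (-0.4082)·0 = 3.2660; q_2·a_3 = (-0.5774)·2 + (-0.5774)·(-3) + 0.5774·0 = 0.5774.
u_3 = a_3 − 3.2660·q_1 − 0.5774·q_2 = (1.0000, 0.0000, 1.0000).
‖u_3‖ = 1.4142, so q_3 = (0.7071, 0.0000, 0.7071).

Q = [[0.4082, -0.5774, 0.7071], [-0.8165, -0.5774, 0.0000], [-0.4082, 0.5774, 0.7071]], R = [[2.4495, 0.8165, 3.2660], [0.0000, 2.3094, 0.5774], [0.0000, 0.0000, 1.4142]]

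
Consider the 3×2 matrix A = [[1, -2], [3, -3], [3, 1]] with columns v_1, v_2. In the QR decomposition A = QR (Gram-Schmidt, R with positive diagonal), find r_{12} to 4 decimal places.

r_{12} = -1.8353

v_1 = (1, 3, 3); ‖v_1‖ = 4.3589, so e_1 = (0.2294, 0.6882, 0.6882).
r_{12} = e_1·v_2 = -1.8353.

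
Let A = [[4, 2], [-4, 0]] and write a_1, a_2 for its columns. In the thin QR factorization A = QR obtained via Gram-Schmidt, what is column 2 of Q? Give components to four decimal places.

e_2 = (0.7071, 0.7071)

e_1 = a_1/‖a_1‖ = (4, -4)/5.6569 = (0.7071, -0.7071).
r_{12} = e_1·a_2 = 1.4142.
u_2 = a_2 − 1.4142·e_1 = (1.0000, 1.0000).
‖u_2‖ = 1.4142, so e_2 = (0.7071, 0.7071).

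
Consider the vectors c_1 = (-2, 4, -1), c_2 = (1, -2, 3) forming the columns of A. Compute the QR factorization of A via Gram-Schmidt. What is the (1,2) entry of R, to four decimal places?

r_{12} = -2.8368

c_1 = (-2, 4, -1); ‖c_1‖ = 4.5826, so q_1 = (-0.4364, 0.8729, -0.2182).
r_{12} = q_1·c_2 = -2.8368.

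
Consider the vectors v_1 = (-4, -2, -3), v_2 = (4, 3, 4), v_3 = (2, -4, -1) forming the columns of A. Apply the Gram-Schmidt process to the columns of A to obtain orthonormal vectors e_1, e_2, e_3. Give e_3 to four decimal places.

e_3 = (-0.1741, -0.6963, 0.6963)

e_1 = v_1/‖v_1‖ = (-4, -2, -3)/5.3852 = (-0.7428, -0.3714, -0.5571).
r_{12} = e_1·v_2 = -6.3136.
u_2 = v_2 + 6.3136·e_1 = (-0.6897, 0.6552, 0.4828).
‖u_2‖ = 1.0667, so e_2 = (-0.6465, 0.6142, 0.4526).
r_{13} = e_1·v_3 = 0.5571; r_{23} = e_2·v_3 = -4.2023.
u_3 = v_3 − 0.5571·e_1 + 4.2023·e_2 = (-0.3030, -1.2121, 1.2121).
‖u_3‖ = 1.7408, so e_3 = (-0.1741, -0.6963, 0.6963).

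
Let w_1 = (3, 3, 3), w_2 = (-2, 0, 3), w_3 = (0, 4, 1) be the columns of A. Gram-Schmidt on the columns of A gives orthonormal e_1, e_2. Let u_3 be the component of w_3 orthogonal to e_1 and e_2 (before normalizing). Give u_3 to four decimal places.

u_3 = (-1.4211, 2.3684, -0.9474)

w_1 = (3, 3, 3); ‖w_1‖ = 5.1962, so e_1 = (0.5774, 0.5774, 0.5774).
e_1·w_2 = 0.5774·(-2) + 0.5774·0 + 0.5774·3 = 0.5774.
u_2 = w_2 − 0.5774·e_1 = (-2.3333, -0.3333, 2.6667).
‖u_2‖ = 3.5590, so e_2 = (-0.6556, -0.0937, 0.7493).
e_1·w_3 = 0.5774·0 + 0.5774·4 + 0.5774·1 = 2.8868; e_2·w_3 = (-0.6556)·0 + (-0.0937)·4 + 0.7493·1 = 0.3746.
u_3 = w_3 − 2.8868·e_1 − 0.3746·e_2 = (-1.4211, 2.3684, -0.9474).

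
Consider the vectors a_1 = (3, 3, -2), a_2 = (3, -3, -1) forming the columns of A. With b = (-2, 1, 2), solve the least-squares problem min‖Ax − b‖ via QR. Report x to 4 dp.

a_1 = (3, 3, -2); ‖a_1‖ = 4.6904, so q_1 = (0.6396, 0.6396, -0.4264).
q_1·a_2 = 0.6396·3 + 0.6396·(-3) + (-0.4264)·(-1) = 0.4264.
u_2 = a_2 − 0.4264·q_1 = (2.7273, -3.2727, -0.8182).
‖u_2‖ = 4.3380, so q_2 = (0.6287, -0.7544, -0.1886).
Qᵀb = (-1.4924, -2.3890).
Back-substitute: x_2 = -2.3890/4.3380 = -0.5507.
x_1 = (-1.4924 − 0.4264·(-0.5507))/4.6904 = -0.2681.

x = (-0.2681, -0.5507)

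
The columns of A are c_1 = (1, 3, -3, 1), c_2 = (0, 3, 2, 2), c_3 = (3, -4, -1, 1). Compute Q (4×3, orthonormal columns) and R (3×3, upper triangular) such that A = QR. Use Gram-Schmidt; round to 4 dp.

c_1 = (1, 3, -3, 1); ‖c_1‖ = 4.4721, so e_1 = (0.2236, 0.6708, -0.6708, 0.2236).
e_1·c_2 = 0.2236·0 + 0.6708·3 + (-0.6708)·2 + 0.2236·2 = 1.1180.
u_2 = c_2 − 1.1180·e_1 = (-0.2500, 2.2500, 2.7500, 1.7500).
‖u_2‖ = 3.9686, so e_2 = (-0.0630, 0.5669, 0.6929, 0.4410).
e_1·c_3 = 0.2236·3 + 0.6708·(-4) + (-0.6708)·(-1) + 0.2236·1 = -1.1180; e_2·c_3 = (-0.0630)·3 + 0.5669·(-4) + 0.6929·(-1) + 0.4410·1 = -2.7087.
u_3 = c_3 + 1.1180·e_1 + 2.7087·e_2 = (3.0794, -1.7143, 0.1270, 2.4444).
‖u_3‖ = 4.2910, so e_3 = (0.7176, -0.3995, 0.0296, 0.5697).

Q = [[0.2236, -0.0630, 0.7176], [0.6708, 0.5669, -0.3995], [-0.6708, 0.6929, 0.0296], [0.2236, 0.4410, 0.5697]], R = [[4.4721, 1.1180, -1.1180], [0.0000, 3.9686, -2.7087], [0.0000, 0.0000, 4.2910]]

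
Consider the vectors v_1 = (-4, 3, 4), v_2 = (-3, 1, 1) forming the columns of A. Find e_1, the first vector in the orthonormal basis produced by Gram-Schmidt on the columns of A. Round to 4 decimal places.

v_1 = (-4, 3, 4); ‖v_1‖ = 6.4031, so e_1 = (-0.6247, 0.4685, 0.6247).

e_1 = (-0.6247, 0.4685, 0.6247)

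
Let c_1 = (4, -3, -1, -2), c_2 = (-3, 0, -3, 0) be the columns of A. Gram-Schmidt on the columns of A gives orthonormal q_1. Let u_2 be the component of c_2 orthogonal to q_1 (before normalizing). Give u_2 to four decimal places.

c_1 = (4, -3, -1, -2); ‖c_1‖ = 5.4772, so q_1 = (0.7303, -0.5477, -0.1826, -0.3651).
q_1·c_2 = 0.7303·(-3) + (-0.5477)·0 + (-0.1826)·(-3) + (-0.3651)·0 = -1.6432.
u_2 = c_2 + 1.6432·q_1 = (-1.8000, -0.9000, -3.3000, -0.6000).

u_2 = (-1.8000, -0.9000, -3.3000, -0.6000)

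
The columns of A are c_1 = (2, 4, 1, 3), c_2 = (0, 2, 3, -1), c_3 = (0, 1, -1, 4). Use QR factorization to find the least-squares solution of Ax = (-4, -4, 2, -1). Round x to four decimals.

x = (-2.2599, 1.8807, 1.8502)

c_1 = (2, 4, 1, 3); ‖c_1‖ = 5.4772, so q_1 = (0.3651, 0.7303, 0.1826, 0.5477).
q_1·c_2 = 0.3651·0 + 0.7303·2 + 0.1826·3 + 0.5477·(-1) = 1.4606.
u_2 = c_2 − 1.4606·q_1 = (-0.5333, 0.9333, 2.7333, -1.8000).
‖u_2‖ = 3.4448, so q_2 = (-0.1548, 0.2709, 0.7935, -0.5225).
q_1·c_3 = 0.3651·0 + 0.7303·1 + 0.1826·(-1) + 0.5477·4 = 2.7386; q_2·c_3 = (-0.1548)·0 + 0.2709·1 + 0.7935·(-1) + (-0.5225)·4 = -2.6126.
u_3 = c_3 − 2.7386·q_1 + 2.6126·q_2 = (-1.4045, -0.2921, 0.5730, 1.1348).
‖u_3‖ = 1.9168, so q_3 = (-0.7327, -0.1524, 0.2990, 0.5920).
Qᵀb = (-4.5644, 1.6450, 3.5464).
Back-substitute: x_3 = 3.5464/1.9168 = 1.8502.
x_2 = (1.6450 + 2.6126·1.8502)/3.4448 = 1.8807.
x_1 = (-4.5644 − 1.4606·1.8807 − 2.7386·1.8502)/5.4772 = -2.2599.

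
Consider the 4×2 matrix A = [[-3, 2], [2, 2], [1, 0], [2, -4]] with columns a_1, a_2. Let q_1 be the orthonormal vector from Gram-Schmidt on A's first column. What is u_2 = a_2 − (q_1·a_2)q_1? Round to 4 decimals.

u_2 = (0.3333, 3.1111, 0.5556, -2.8889)

q_1 = a_1/‖a_1‖ = (-3, 2, 1, 2)/4.2426 = (-0.7071, 0.4714, 0.2357, 0.4714).
r_{12} = q_1·a_2 = -2.3570.
u_2 = a_2 + 2.3570·q_1 = (0.3333, 3.1111, 0.5556, -2.8889).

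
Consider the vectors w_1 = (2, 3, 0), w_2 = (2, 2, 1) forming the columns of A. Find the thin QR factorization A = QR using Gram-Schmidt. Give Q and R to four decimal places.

Q = [[0.5547, 0.4036], [0.8321, -0.2691], [0.0000, 0.8745]], R = [[3.6056, 2.7735], [0.0000, 1.1435]]

w_1 = (2, 3, 0); ‖w_1‖ = 3.6056, so q_1 = (0.5547, 0.8321, 0.0000).
q_1·w_2 = 0.5547·2 + 0.8321·2 + 0.0000·1 = 2.7735.
u_2 = w_2 − 2.7735·q_1 = (0.4615, -0.3077, 1.0000).
‖u_2‖ = 1.1435, so q_2 = (0.4036, -0.2691, 0.8745).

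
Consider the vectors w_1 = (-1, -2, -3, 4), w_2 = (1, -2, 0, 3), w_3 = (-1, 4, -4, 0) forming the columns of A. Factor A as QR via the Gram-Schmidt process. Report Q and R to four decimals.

w_1 = (-1, -2, -3, 4); ‖w_1‖ = 5.4772, so e_1 = (-0.1826, -0.3651, -0.5477, 0.7303).
e_1·w_2 = (-0.1826)·1 + (-0.3651)·(-2) + (-0.5477)·0 + 0.7303·3 = 2.7386.
u_2 = w_2 − 2.7386·e_1 = (1.5000, -1.0000, 1.5000, 1.0000).
‖u_2‖ = 2.5495, so e_2 = (0.5883, -0.3922, 0.5883, 0.3922).
e_1·w_3 = (-0.1826)·(-1) + (-0.3651)·4 + (-0.5477)·(-4) + 0.7303·0 = 0.9129; e_2·w_3 = 0.5883·(-1) + (-0.3922)·4 + 0.5883·(-4) + 0.3922·0 = -4.5107.
u_3 = w_3 − 0.9129·e_1 + 4.5107·e_2 = (1.8205, 2.5641, -0.8462, 1.1026).
‖u_3‖ = 3.4381, so e_3 = (0.5295, 0.7458, -0.2461, 0.3207).

Q = [[-0.1826, 0.5883, 0.5295], [-0.3651, -0.3922, 0.7458], [-0.5477, 0.5883, -0.2461], [0.7303, 0.3922, 0.3207]], R = [[5.4772, 2.7386, 0.9129], [0.0000, 2.5495, -4.5107], [0.0000, 0.0000, 3.4381]]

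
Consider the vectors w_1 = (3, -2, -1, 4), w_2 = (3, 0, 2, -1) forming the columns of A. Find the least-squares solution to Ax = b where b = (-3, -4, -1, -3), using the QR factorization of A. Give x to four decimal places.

e_1 = w_1/‖w_1‖ = (3, -2, -1, 4)/5.4772 = (0.5477, -0.3651, -0.1826, 0.7303).
r_{12} = e_1·w_2 = 0.5477.
u_2 = w_2 − 0.5477·e_1 = (2.7000, 0.2000, 2.1000, -1.4000).
‖u_2‖ = 3.7014, so e_2 = (0.7295, 0.0540, 0.5674, -0.3782).
Qᵀb = (-2.1909, -1.8372).
Back-substitute: x_2 = -1.8372/3.7014 = -0.4964.
x_1 = (-2.1909 − 0.5477·(-0.4964))/5.4772 = -0.3504.

x = (-0.3504, -0.4964)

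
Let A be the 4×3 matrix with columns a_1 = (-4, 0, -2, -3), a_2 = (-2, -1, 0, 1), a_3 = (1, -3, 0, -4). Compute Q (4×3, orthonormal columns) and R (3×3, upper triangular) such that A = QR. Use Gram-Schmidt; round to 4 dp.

e_1 = a_1/‖a_1‖ = (-4, 0, -2, -3)/5.3852 = (-0.7428, 0.0000, -0.3714, -0.5571).
r_{12} = e_1·a_2 = 0.9285.
u_2 = a_2 − 0.9285·e_1 = (-1.3103, -1.0000, 0.3448, 1.5172).
‖u_2‖ = 2.2667, so e_2 = (-0.5781, -0.4412, 0.1521, 0.6694).
r_{13} = e_1·a_3 = 1.4856; r_{23} = e_2·a_3 = -1.9320.
u_3 = a_3 − 1.4856·e_1 + 1.9320·e_2 = (0.9866, -3.8523, 0.8456, -1.8792).
‖u_3‖ = 4.4789, so e_3 = (0.2203, -0.8601, 0.1888, -0.4196).

Q = [[-0.7428, -0.5781, 0.2203], [0.0000, -0.4412, -0.8601], [-0.3714, 0.1521, 0.1888], [-0.5571, 0.6694, -0.4196]], R = [[5.3852, 0.9285, 1.4856], [0.0000, 2.2667, -1.9320], [0.0000, 0.0000, 4.4789]]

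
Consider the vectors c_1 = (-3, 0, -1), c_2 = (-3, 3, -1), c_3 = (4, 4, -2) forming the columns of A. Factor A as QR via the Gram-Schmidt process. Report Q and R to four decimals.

c_1 = (-3, 0, -1); ‖c_1‖ = 3.1623, so q_1 = (-0.9487, 0.0000, -0.3162).
q_1·c_2 = (-0.9487)·(-3) + 0.0000·3 + (-0.3162)·(-1) = 3.1623.
u_2 = c_2 − 3.1623·q_1 = (0.0000, 3.0000, 0.0000).
‖u_2‖ = 3.0000, so q_2 = (0.0000, 1.0000, 0.0000).
q_1·c_3 = (-0.9487)·4 + 0.0000·4 + (-0.3162)·(-2) = -3.1623; q_2·c_3 = (0.0000)·4 + 1.0000·4 + 0.0000·(-2) = 4.0000.
u_3 = c_3 + 3.1623·q_1 − 4.0000·q_2 = (1.0000, 0.0000, -3.0000).
‖u_3‖ = 3.1623, so q_3 = (0.3162, 0.0000, -0.9487).

Q = [[-0.9487, 0.0000, 0.3162], [0.0000, 1.0000, 0.0000], [-0.3162, 0.0000, -0.9487]], R = [[3.1623, 3.1623, -3.1623], [0.0000, 3.0000, 4.0000], [0.0000, 0.0000, 3.1623]]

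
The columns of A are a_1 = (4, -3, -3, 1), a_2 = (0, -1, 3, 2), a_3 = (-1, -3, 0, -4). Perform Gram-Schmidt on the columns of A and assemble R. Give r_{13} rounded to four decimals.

r_{13} = 0.1690

e_1 = a_1/‖a_1‖ = (4, -3, -3, 1)/5.9161 = (0.6761, -0.5071, -0.5071, 0.1690).
r_{13} = e_1·a_3 = 0.1690.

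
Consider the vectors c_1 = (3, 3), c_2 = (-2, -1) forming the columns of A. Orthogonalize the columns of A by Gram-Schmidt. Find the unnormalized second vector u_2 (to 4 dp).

u_2 = (-0.5000, 0.5000)

q_1 = c_1/‖c_1‖ = (3, 3)/4.2426 = (0.7071, 0.7071).
r_{12} = q_1·c_2 = -2.1213.
u_2 = c_2 + 2.1213·q_1 = (-0.5000, 0.5000).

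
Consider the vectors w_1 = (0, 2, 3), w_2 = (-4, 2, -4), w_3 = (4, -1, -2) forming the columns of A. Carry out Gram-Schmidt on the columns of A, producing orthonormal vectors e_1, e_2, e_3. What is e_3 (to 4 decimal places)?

w_1 = (0, 2, 3); ‖w_1‖ = 3.6056, so e_1 = (0.0000, 0.5547, 0.8321).
e_1·w_2 = 0.0000·(-4) + 0.5547·2 + 0.8321·(-4) = -2.2188.
u_2 = w_2 + 2.2188·e_1 = (-4.0000, 3.2308, -2.1538).
‖u_2‖ = 5.5747, so e_2 = (-0.7175, 0.5795, -0.3864).
e_1·w_3 = 0.0000·4 + 0.5547·(-1) + 0.8321·(-2) = -2.2188; e_2·w_3 = (-0.7175)·4 + 0.5795·(-1) + (-0.3864)·(-2) = -2.6769.
u_3 = w_3 + 2.2188·e_1 + 2.6769·e_2 = (2.0792, 1.7822, -1.1881).
‖u_3‖ = 2.9851, so e_3 = (0.6965, 0.5970, -0.3980).

e_3 = (0.6965, 0.5970, -0.3980)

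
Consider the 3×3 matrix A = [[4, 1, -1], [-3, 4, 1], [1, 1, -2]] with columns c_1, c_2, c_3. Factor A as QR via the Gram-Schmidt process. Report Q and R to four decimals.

c_1 = (4, -3, 1); ‖c_1‖ = 5.0990, so q_1 = (0.7845, -0.5883, 0.1961).
q_1·c_2 = 0.7845·1 + (-0.5883)·4 + 0.1961·1 = -1.3728.
u_2 = c_2 + 1.3728·q_1 = (2.0769, 3.1923, 1.2692).
‖u_2‖ = 4.0144, so q_2 = (0.5174, 0.7952, 0.3162).
q_1·c_3 = 0.7845·(-1) + (-0.5883)·1 + 0.1961·(-2) = -1.7650; q_2·c_3 = 0.5174·(-1) + 0.7952·1 + 0.3162·(-2) = -0.3545.
u_3 = c_3 + 1.7650·q_1 + 0.3545·q_2 = (0.5680, 0.2434, -1.5418).
‖u_3‖ = 1.6610, so q_3 = (0.3420, 0.1466, -0.9282).

Q = [[0.7845, 0.5174, 0.3420], [-0.5883, 0.7952, 0.1466], [0.1961, 0.3162, -0.9282]], R = [[5.0990, -1.3728, -1.7650], [0.0000, 4.0144, -0.3545], [0.0000, 0.0000, 1.6610]]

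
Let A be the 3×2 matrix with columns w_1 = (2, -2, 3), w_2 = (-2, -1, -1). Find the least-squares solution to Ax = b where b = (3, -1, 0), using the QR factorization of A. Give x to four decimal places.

x = (0.2987, -0.5844)

w_1 = (2, -2, 3); ‖w_1‖ = 4.1231, so q_1 = (0.4851, -0.4851, 0.7276).
q_1·w_2 = 0.4851·(-2) + (-0.4851)·(-1) + 0.7276·(-1) = -1.2127.
u_2 = w_2 + 1.2127·q_1 = (-1.4118, -1.5882, -0.1176).
‖u_2‖ = 2.1282, so q_2 = (-0.6633, -0.7463, -0.0553).
Qᵀb = (1.9403, -1.2438).
Back-substitute: x_2 = -1.2438/2.1282 = -0.5844.
x_1 = (1.9403 + 1.2127·(-0.5844))/4.1231 = 0.2987.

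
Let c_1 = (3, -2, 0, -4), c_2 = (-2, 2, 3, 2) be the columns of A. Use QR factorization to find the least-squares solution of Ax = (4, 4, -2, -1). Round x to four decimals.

x = (0.0842, -0.3088)

e_1 = c_1/‖c_1‖ = (3, -2, 0, -4)/5.3852 = (0.5571, -0.3714, 0.0000, -0.7428).
r_{12} = e_1·c_2 = -3.3425.
u_2 = c_2 + 3.3425·e_1 = (-0.1379, 0.7586, 3.0000, -0.4828).
‖u_2‖ = 3.1349, so e_2 = (-0.0440, 0.2420, 0.9570, -0.1540).
Qᵀb = (1.4856, -0.9680).
Back-substitute: x_2 = -0.9680/3.1349 = -0.3088.
x_1 = (1.4856 + 3.3425·(-0.3088))/5.3852 = 0.0842.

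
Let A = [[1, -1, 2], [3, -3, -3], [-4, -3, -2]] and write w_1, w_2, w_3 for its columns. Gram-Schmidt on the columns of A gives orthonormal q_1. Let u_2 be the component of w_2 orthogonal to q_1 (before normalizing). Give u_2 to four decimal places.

u_2 = (-1.0769, -3.2308, -2.6923)

w_1 = (1, 3, -4); ‖w_1‖ = 5.0990, so q_1 = (0.1961, 0.5883, -0.7845).
q_1·w_2 = 0.1961·(-1) + 0.5883·(-3) + (-0.7845)·(-3) = 0.3922.
u_2 = w_2 − 0.3922·q_1 = (-1.0769, -3.2308, -2.6923).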